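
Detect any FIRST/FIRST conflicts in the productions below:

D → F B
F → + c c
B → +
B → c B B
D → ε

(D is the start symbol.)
No FIRST/FIRST conflicts.

FIRST sets of the non-terminals at (or reachable through a nullable prefix from) the front of some alternative:
  FIRST(F) = { '+' }

Productions for D:
  D → F B: FIRST = { '+' }
  D → ε: FIRST = { ε }
Productions for B:
  B → +: FIRST = { '+' }
  B → c B B: FIRST = { 'c' }
F has only one production, so no FIRST/FIRST conflict is possible there.

All alternatives of each non-terminal have pairwise disjoint FIRST sets.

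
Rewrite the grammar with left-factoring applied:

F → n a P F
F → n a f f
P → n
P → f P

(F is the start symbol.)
Left-factoring transforms A → αβ₁ | αβ₂ into A → αA' and A' → β₁ | β₂
(α is the longest common prefix among the alternatives). Repeat until
no nonterminal has two alternatives with a common prefix.

Round 1: F has alternatives sharing prefix 'n a'. Introduce F': F → n a F'
  Add: F' → P F
  Add: F' → f f

No remaining common prefixes — done.

Resulting grammar:
F → n a F'
F' → P F
F' → f f
P → n
P → f P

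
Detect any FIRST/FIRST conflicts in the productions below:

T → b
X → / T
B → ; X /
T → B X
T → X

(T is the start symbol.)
No FIRST/FIRST conflicts.

A FIRST/FIRST conflict occurs when two productions N → α and N → β for the same non-terminal have FIRST(α) ∩ FIRST(β) ≠ ∅ (with ε ∈ FIRST of a nullable right-hand side, so two nullable alternatives also conflict).

FIRST sets of the non-terminals at (or reachable through a nullable prefix from) the front of some alternative:
  FIRST(B) = { ';' }
  FIRST(X) = { '/' }

Productions for T:
  T → b: FIRST = { 'b' }
  T → B X: FIRST = { ';' }
  T → X: FIRST = { '/' }
X, B have only one production, so no FIRST/FIRST conflict is possible there.

All alternatives of each non-terminal have pairwise disjoint FIRST sets.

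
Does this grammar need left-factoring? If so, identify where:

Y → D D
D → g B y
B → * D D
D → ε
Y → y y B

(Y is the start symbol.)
No, left-factoring is not needed

Left-factoring is needed when two productions for the same non-terminal
share a common prefix on the right-hand side.

Productions for Y:
  Y → D D
  Y → y y B
Productions for D:
  D → g B y
  D → ε

No common prefixes found.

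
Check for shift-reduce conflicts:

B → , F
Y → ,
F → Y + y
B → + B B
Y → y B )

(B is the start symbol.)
No shift-reduce conflicts

A shift-reduce conflict occurs when an LR(0) state has both:
  - a complete (reduce) item [A → α .] (dot at the end), and
  - a shift item [B → β . c γ] (dot before a terminal).

Augment with B' → B and build the canonical LR(0) collection (I0 = CLOSURE({[B' → . B]}), then GOTO on every symbol after a dot until no new states appear). It has 14 states:
  I0: { [B → . + B B], [B → . , F], [B' → . B] }  — shift
  I1: { [B → + . B B], [B → . + B B], [B → . , F] }  — shift
  I2: { [B → , . F], [F → . Y + y], [Y → . ,], [Y → . y B )] }  — shift
  I3: { [B' → B .] }  — accept
  I4: { [Y → , .] }  — reduce
  I5: { [B → , F .] }  — reduce
  I6: { [F → Y . + y] }  — shift
  I7: { [B → . + B B], [B → . , F], [Y → y . B )] }  — shift
  I8: { [Y → y B . )] }  — shift
  I9: { [Y → y B ) .] }  — reduce
  I10: { [F → Y + . y] }  — shift
  I11: { [F → Y + y .] }  — reduce
  I12: { [B → + B . B], [B → . + B B], [B → . , F] }  — shift
  I13: { [B → + B B .] }  — reduce

No state contains both a complete item and a shift item.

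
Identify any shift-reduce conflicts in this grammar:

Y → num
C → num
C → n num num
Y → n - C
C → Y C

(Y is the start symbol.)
No shift-reduce conflicts

Augment with Y' → Y and build the canonical LR(0) collection (I0 = CLOSURE({[Y' → . Y]}), then GOTO on every symbol after a dot until no new states appear). It has 12 states:
  I0: { [Y → . n - C], [Y → . num], [Y' → . Y] }  — shift
  I1: { [Y' → Y .] }  — accept
  I2: { [Y → n . - C] }  — shift
  I3: { [Y → num .] }  — reduce
  I4: { [C → . Y C], [C → . n num num], [C → . num], [Y → . n - C], [Y → . num], [Y → n - . C] }  — shift
  I5: { [Y → n - C .] }  — reduce
  I6: { [C → . Y C], [C → . n num num], [C → . num], [C → Y . C], [Y → . n - C], [Y → . num] }  — shift
  I7: { [C → n . num num], [Y → n . - C] }  — shift
  I8: { [C → num .], [Y → num .] }  — 2 reduces
  I9: { [C → n num . num] }  — shift
  I10: { [C → n num num .] }  — reduce
  I11: { [C → Y C .] }  — reduce

No state contains both a complete item and a shift item.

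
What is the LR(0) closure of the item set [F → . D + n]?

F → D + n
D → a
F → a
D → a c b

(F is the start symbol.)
{ [D → . a c b], [D → . a], [F → . D + n] }

To compute CLOSURE, for each item [A → α.Bβ] where B is a non-terminal, add [B → .γ] for all productions B → γ; repeat for the newly added items until nothing changes.

Start with: [F → . D + n]
  [F → . D + n] has the dot before D: add [D → . a], [D → . a c b]
No further items can be added.

CLOSURE = { [D → . a c b], [D → . a], [F → . D + n] }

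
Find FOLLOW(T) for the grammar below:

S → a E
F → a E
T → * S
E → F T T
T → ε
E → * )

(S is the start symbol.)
In E → F T T: T is followed by T, add FIRST(T) \ {ε} = { '*' }
  T is nullable, so also add FOLLOW(E)
In E → F T T: T is at the end, add FOLLOW(E)

The FOLLOW sets referred to above (computed the same way, to a fixed point):
  FOLLOW(E) = { $, '*' }

Taking the union: FOLLOW(T) = { $, '*' }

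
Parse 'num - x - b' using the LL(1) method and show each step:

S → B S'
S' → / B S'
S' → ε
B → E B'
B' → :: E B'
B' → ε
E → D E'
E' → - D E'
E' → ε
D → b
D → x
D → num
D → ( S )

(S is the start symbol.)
Stack is shown with the top on the left.

Stack           Input          Action
-------------------------------------
S $             num - x - b $  output S → B S'
B S' $          num - x - b $  output B → E B'
E B' S' $       num - x - b $  output E → D E'
D E' B' S' $    num - x - b $  output D → num
num E' B' S' $  num - x - b $  match 'num'
E' B' S' $      - x - b $      output E' → - D E'
- D E' B' S' $  - x - b $      match '-'
D E' B' S' $    x - b $        output D → x
x E' B' S' $    x - b $        match 'x'
E' B' S' $      - b $          output E' → - D E'
- D E' B' S' $  - b $          match '-'
D E' B' S' $    b $            output D → b
b E' B' S' $    b $            match 'b'
E' B' S' $      $              output E' → ε
B' S' $         $              output B' → ε
S' $            $              output S' → ε
$               $              accept

The string is accepted.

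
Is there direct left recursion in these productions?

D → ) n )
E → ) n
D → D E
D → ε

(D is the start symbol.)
Direct left recursion occurs when N → N α for some non-terminal N (the right-hand side begins with the left-hand side itself).

D → ) n ): starts with ')'
E → ) n: starts with ')'
D → D E: LEFT RECURSIVE (starts with D)
D → ε: starts with ε

The grammar has direct left recursion on: D.

Answer: Yes, D is left-recursive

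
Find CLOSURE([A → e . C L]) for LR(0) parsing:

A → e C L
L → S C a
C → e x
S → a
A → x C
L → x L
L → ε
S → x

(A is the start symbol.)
{ [A → e . C L], [C → . e x] }

To compute CLOSURE, for each item [A → α.Bβ] where B is a non-terminal, add [B → .γ] for all productions B → γ; repeat for the newly added items until nothing changes.

Start with: [A → e . C L]
  [A → e . C L] has the dot before C: add [C → . e x]
No further items can be added.

CLOSURE = { [A → e . C L], [C → . e x] }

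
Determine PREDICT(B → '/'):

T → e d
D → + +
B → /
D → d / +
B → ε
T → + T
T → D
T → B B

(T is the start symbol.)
PREDICT(B → '/') = (FIRST(RHS) \ {ε}) ∪ (FOLLOW(B) if ε ∈ FIRST(RHS), i.e. RHS ⇒* ε)
FIRST('/') = { '/' }
ε ∉ FIRST('/'), so FOLLOW(B) is not added.
PREDICT(B → '/') = { '/' }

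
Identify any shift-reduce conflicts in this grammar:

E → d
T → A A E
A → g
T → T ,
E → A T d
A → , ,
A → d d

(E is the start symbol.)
Yes — I4: [E → d .] vs [A → d . d]

Augment with E' → E and build the canonical LR(0) collection (I0 = CLOSURE({[E' → . E]}), then GOTO on every symbol after a dot until no new states appear). It has 15 states:
  I0: { [A → . , ,], [A → . d d], [A → . g], [E → . A T d], [E → . d], [E' → . E] }  — shift
  I1: { [A → , . ,] }  — shift
  I2: { [A → . , ,], [A → . d d], [A → . g], [E → A . T d], [T → . A A E], [T → . T ,] }  — shift
  I3: { [E' → E .] }  — accept
  I4: { [A → d . d], [E → d .] }  — shift, reduce
  I5: { [A → g .] }  — reduce
  I6: { [A → d d .] }  — reduce
  I7: { [A → . , ,], [A → . d d], [A → . g], [T → A . A E] }  — shift
  I8: { [E → A T . d], [T → T . ,] }  — shift
  I9: { [A → d . d] }  — shift
  I10: { [T → T , .] }  — reduce
  I11: { [E → A T d .] }  — reduce
  I12: { [A → . , ,], [A → . d d], [A → . g], [E → . A T d], [E → . d], [T → A A . E] }  — shift
  I13: { [T → A A E .] }  — reduce
  I14: { [A → , , .] }  — reduce

I4 contains reduce item [E → d .] and shift item [A → d . d] — shift-reduce conflict.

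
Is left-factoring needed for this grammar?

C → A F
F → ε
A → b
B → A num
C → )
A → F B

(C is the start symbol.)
Left-factoring is needed when two productions for the same non-terminal
share a common prefix on the right-hand side.

Productions for C:
  C → A F
  C → )
Productions for A:
  A → b
  A → F B

No common prefixes found.

Answer: No, left-factoring is not needed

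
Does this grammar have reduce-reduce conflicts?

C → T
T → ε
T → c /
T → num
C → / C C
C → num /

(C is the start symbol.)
A reduce-reduce conflict occurs when an LR(0) state has two complete items [A → α .] and [B → β .] — both call for a reduction, and with no lookahead the parser cannot choose between them.

Augment with C' → C and build the canonical LR(0) collection (I0 = CLOSURE({[C' → . C]}), then GOTO on every symbol after a dot until no new states appear). It has 10 states:
  I0: { [C → . / C C], [C → . T], [C → . num /], [C' → . C], [T → . c /], [T → . num], [T → .] }  — shift, reduce
  I1: { [C → . / C C], [C → . T], [C → . num /], [C → / . C C], [T → . c /], [T → . num], [T → .] }  — shift, reduce
  I2: { [C' → C .] }  — accept
  I3: { [C → T .] }  — reduce
  I4: { [T → c . /] }  — shift
  I5: { [C → num . /], [T → num .] }  — shift, reduce
  I6: { [C → num / .] }  — reduce
  I7: { [T → c / .] }  — reduce
  I8: { [C → . / C C], [C → . T], [C → . num /], [C → / C . C], [T → . c /], [T → . num], [T → .] }  — shift, reduce
  I9: { [C → / C C .] }  — reduce

No state contains more than one complete item.

Answer: No reduce-reduce conflicts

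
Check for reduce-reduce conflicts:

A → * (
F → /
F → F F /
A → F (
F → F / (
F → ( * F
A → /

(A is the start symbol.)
Augment with A' → A and build the canonical LR(0) collection (I0 = CLOSURE({[A' → . A]}), then GOTO on every symbol after a dot until no new states appear). It has 15 states:
  I0: { [A → . * (], [A → . /], [A → . F (], [A' → . A], [F → . ( * F], [F → . /], [F → . F / (], [F → . F F /] }  — shift
  I1: { [F → ( . * F] }  — shift
  I2: { [A → * . (] }  — shift
  I3: { [A → / .], [F → / .] }  — 2 reduces
  I4: { [A' → A .] }  — accept
  I5: { [A → F . (], [F → . ( * F], [F → . /], [F → . F / (], [F → . F F /], [F → F . / (], [F → F . F /] }  — shift
  I6: { [A → F ( .], [F → ( . * F] }  — shift, reduce
  I7: { [F → / .], [F → F / . (] }  — shift, reduce
  I8: { [F → . ( * F], [F → . /], [F → . F / (], [F → . F F /], [F → F . / (], [F → F . F /], [F → F F . /] }  — shift
  I9: { [F → / .], [F → F / . (], [F → F F / .] }  — shift, 2 reduces
  I10: { [F → F / ( .] }  — reduce
  I11: { [F → ( * . F], [F → . ( * F], [F → . /], [F → . F / (], [F → . F F /] }  — shift
  I12: { [F → / .] }  — reduce
  I13: { [F → ( * F .], [F → . ( * F], [F → . /], [F → . F / (], [F → . F F /], [F → F . / (], [F → F . F /] }  — shift, reduce
  I14: { [A → * ( .] }  — reduce

I3 contains complete items [A → / .], [F → / .] — reduce-reduce conflict.
I9 contains complete items [F → / .], [F → F F / .] — reduce-reduce conflict.

Answer: Yes — I3: [A → / .] vs [F → / .]; I9: [F → / .] vs [F → F F / .]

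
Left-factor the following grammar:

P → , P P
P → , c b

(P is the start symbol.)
P → , P'
P' → P P
P' → c b

Left-factoring transforms A → αβ₁ | αβ₂ into A → αA' and A' → β₁ | β₂
(α is the longest common prefix among the alternatives). Repeat until
no nonterminal has two alternatives with a common prefix.

Round 1: P has alternatives sharing prefix ','. Introduce P': P → , P'
  Add: P' → P P
  Add: P' → c b

No remaining common prefixes — done.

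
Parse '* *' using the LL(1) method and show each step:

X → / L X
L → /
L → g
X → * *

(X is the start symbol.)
LL(1) parsing maintains a stack (initially the start symbol over $) and the input. At each step: if the stack top is a terminal, match it against the current input token; if it is a non-terminal N, replace it with the RHS of M[N, lookahead] (the unique production whose predict set contains the lookahead).

Stack is shown with the top on the left.

Stack  Input  Action
--------------------
X $    * * $  output X → * *
* * $  * * $  match '*'
* $    * $    match '*'
$      $      accept

The string is accepted.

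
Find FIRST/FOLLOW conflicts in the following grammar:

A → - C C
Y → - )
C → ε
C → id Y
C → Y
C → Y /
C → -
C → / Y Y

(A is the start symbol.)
Nullable non-terminals: C.
FIRST sets used below: FIRST(Y) = { '-' }

C: nullable alternative(s) C → ε; FOLLOW(C) = { $, '-', '/', 'id' }
  C → ε: FIRST \ {ε} = { } — this is the only nullable alternative, skip
  C → id Y: FIRST \ {ε} = { 'id' } — overlaps FOLLOW(C) on { 'id' }: CONFLICT
  C → Y: FIRST \ {ε} = { '-' } — overlaps FOLLOW(C) on { '-' }: CONFLICT
  C → Y /: FIRST \ {ε} = { '-' } — overlaps FOLLOW(C) on { '-' }: CONFLICT
  C → -: FIRST \ {ε} = { '-' } — overlaps FOLLOW(C) on { '-' }: CONFLICT
  C → / Y Y: FIRST \ {ε} = { '/' } — overlaps FOLLOW(C) on { '/' }: CONFLICT

A, Y have no nullable alternative, so no FIRST/FOLLOW check is needed there.

So the grammar has 5 FIRST/FOLLOW conflicts (marked CONFLICT above).

Answer: Yes. C → id Y with FOLLOW(C) on { 'id' }; C → Y with FOLLOW(C) on { '-' }; C → Y '/' with FOLLOW(C) on { '-' }; C → '-' with FOLLOW(C) on { '-' }; C → '/' Y Y with FOLLOW(C) on { '/' }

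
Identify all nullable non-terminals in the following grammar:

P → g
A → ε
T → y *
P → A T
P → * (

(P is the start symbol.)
{ 'A' }

A non-terminal is nullable if it can derive ε (the empty string): either it has an ε-production, or it has a production whose right-hand side consists entirely of nullable non-terminals.

ε-productions: A → ε
So A is immediately nullable.
No further non-terminal can be added: every production for the remaining non-terminals contains a terminal or a non-nullable non-terminal.
Nullable = { 'A' }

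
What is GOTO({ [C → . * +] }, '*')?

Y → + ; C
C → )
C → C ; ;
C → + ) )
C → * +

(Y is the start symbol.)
GOTO(I, '*') = CLOSURE({ [A → αX.β] : [A → α.Xβ] ∈ I, X = '*' })

Items with dot before '*', with the dot advanced:
  [C → . * +] → [C → * . +]
Closure adds nothing (no advanced item has the dot before a non-terminal).

GOTO = { [C → * . +] }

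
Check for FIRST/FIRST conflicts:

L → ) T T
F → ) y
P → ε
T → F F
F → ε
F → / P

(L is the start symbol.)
No FIRST/FIRST conflicts.

A FIRST/FIRST conflict occurs when two productions N → α and N → β for the same non-terminal have FIRST(α) ∩ FIRST(β) ≠ ∅ (with ε ∈ FIRST of a nullable right-hand side, so two nullable alternatives also conflict).

Productions for F:
  F → ) y: FIRST = { ')' }
  F → ε: FIRST = { ε }
  F → / P: FIRST = { '/' }
L, P, T have only one production, so no FIRST/FIRST conflict is possible there.

All alternatives of each non-terminal have pairwise disjoint FIRST sets.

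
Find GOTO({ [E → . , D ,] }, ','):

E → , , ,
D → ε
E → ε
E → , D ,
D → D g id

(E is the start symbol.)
GOTO(I, ',') = CLOSURE({ [A → αX.β] : [A → α.Xβ] ∈ I, X = ',' })

Items with dot before ',', with the dot advanced:
  [E → . , D ,] → [E → , . D ,]
Closure of the advanced items:
  [E → , . D ,] has the dot before D: add [D → .], [D → . D g id]

GOTO = { [D → . D g id], [D → .], [E → , . D ,] }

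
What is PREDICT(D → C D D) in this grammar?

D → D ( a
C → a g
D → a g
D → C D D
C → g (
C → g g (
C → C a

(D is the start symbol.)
{ 'a', 'g' }

PREDICT(D → C D D) = (FIRST(RHS) \ {ε}) ∪ (FOLLOW(D) if ε ∈ FIRST(RHS), i.e. RHS ⇒* ε)
FIRST(C) = { 'a', 'g' }
FIRST(C D D) = { 'a', 'g' }
ε ∉ FIRST(C D D), so FOLLOW(D) is not added.
PREDICT(D → C D D) = { 'a', 'g' }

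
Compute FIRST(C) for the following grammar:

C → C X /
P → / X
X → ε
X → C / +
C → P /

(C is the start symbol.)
{ '/' }

To compute FIRST(C), examine every production with C on the left-hand side, reading each right-hand side left to right until a non-nullable symbol is reached.

FIRST sets of the other non-terminals involved (by the same procedure, iterated to a fixed point):
  FIRST(P) = { '/' }

From C → C X /:
  - C is the symbol being defined: contributes nothing new
    C is not nullable, so stop
From C → P /:
  - P is a non-terminal: add FIRST(P) \ {ε} = { '/' }
    P is not nullable, so stop

Collecting: FIRST(C) = { '/' }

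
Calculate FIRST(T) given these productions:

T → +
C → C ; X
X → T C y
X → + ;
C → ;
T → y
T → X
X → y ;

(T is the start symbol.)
{ '+', 'y' }

To compute FIRST(T), examine every production with T on the left-hand side, reading each right-hand side left to right until a non-nullable symbol is reached.

FIRST sets of the other non-terminals involved (by the same procedure, iterated to a fixed point):
  FIRST(X) = { '+', 'y' }

From T → +:
  - '+' is a terminal: add '+' and stop
From T → y:
  - y is a terminal: add 'y' and stop
From T → X:
  - X is a non-terminal: add FIRST(X) \ {ε} = { '+', 'y' }
    X is not nullable, so stop

Collecting: FIRST(T) = { '+', 'y' }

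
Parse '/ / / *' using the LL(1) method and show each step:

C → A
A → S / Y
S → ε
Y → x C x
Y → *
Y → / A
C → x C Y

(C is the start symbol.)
LL(1) parsing maintains a stack (initially the start symbol over $) and the input. At each step: if the stack top is a terminal, match it against the current input token; if it is a non-terminal N, replace it with the RHS of M[N, lookahead] (the unique production whose predict set contains the lookahead).

Stack is shown with the top on the left.

Stack    Input      Action
--------------------------
C $      / / / * $  output C → A
A $      / / / * $  output A → S / Y
S / Y $  / / / * $  output S → ε
/ Y $    / / / * $  match '/'
Y $      / / * $    output Y → / A
/ A $    / / * $    match '/'
A $      / * $      output A → S / Y
S / Y $  / * $      output S → ε
/ Y $    / * $      match '/'
Y $      * $        output Y → *
* $      * $        match '*'
$        $          accept

The string is accepted.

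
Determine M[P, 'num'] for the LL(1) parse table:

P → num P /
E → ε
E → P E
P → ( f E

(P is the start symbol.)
To find M[P, 'num'], we find productions for P where 'num' is in the predict set (PREDICT(N → α) = (FIRST(α) \ {ε}) ∪ (FOLLOW(N) if α ⇒* ε)).

P → num P /: PREDICT = { 'num' }
  'num' is in predict set, so this production goes in M[P, 'num']
P → ( f E: PREDICT = { '(' }

M[P, 'num'] = P → num P /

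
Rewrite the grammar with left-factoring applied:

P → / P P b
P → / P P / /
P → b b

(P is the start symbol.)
P → / P P P'
P' → b
P' → / /
P → b b

Left-factoring transforms A → αβ₁ | αβ₂ into A → αA' and A' → β₁ | β₂
(α is the longest common prefix among the alternatives). Repeat until
no nonterminal has two alternatives with a common prefix.

Round 1: P has alternatives sharing prefix '/ P P'. Introduce P': P → / P P P'
  Add: P' → b
  Add: P' → / /

No remaining common prefixes — done.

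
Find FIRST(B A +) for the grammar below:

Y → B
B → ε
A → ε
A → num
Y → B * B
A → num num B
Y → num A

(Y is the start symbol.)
{ '+', 'num' }

FIRST sets of the non-terminals involved (from the grammar, by fixed-point iteration):
  FIRST(B) = { ε }
  FIRST(A) = { 'num', ε }

To compute FIRST(B A +), process the symbols left to right:
Symbol B is a non-terminal. Add FIRST(B) \ {ε} = { }
B is nullable (ε ∈ FIRST(B)), continue to the next symbol.
Symbol A is a non-terminal. Add FIRST(A) \ {ε} = { 'num' }
A is nullable (ε ∈ FIRST(A)), continue to the next symbol.
Symbol + is a terminal. Add '+' and stop.
FIRST(B A +) = { '+', 'num' }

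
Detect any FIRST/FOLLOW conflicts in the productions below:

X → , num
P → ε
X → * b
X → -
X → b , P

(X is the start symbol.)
No FIRST/FOLLOW conflicts.

A FIRST/FOLLOW conflict occurs when a non-terminal N has a nullable alternative N → β (β ⇒* ε) and another alternative N → α with FIRST(α) ∩ FOLLOW(N) ≠ ∅: on such a lookahead the parser cannot decide between expanding α and letting N vanish via β.

Nullable non-terminals: P.
P has a nullable alternative but only one production, so nothing to check.

X has no nullable alternative, so no FIRST/FOLLOW check is needed there.

No FIRST/FOLLOW conflicts found.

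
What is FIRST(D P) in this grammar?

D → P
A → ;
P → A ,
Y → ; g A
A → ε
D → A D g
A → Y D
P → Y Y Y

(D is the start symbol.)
FIRST sets of the non-terminals involved (from the grammar, by fixed-point iteration):
  FIRST(D) = { ',', ';' }

To compute FIRST(D P), process the symbols left to right:
Symbol D is a non-terminal. Add FIRST(D) \ {ε} = { ',', ';' }
D is not nullable (ε ∉ FIRST(D)), so stop here.
FIRST(D P) = { ',', ';' }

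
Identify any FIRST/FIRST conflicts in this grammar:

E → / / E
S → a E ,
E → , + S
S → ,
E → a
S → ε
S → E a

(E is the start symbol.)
Yes. S → a E ',' / S → E a on { 'a' }; S → ',' / S → E a on { ',' }

A FIRST/FIRST conflict occurs when two productions N → α and N → β for the same non-terminal have FIRST(α) ∩ FIRST(β) ≠ ∅ (with ε ∈ FIRST of a nullable right-hand side, so two nullable alternatives also conflict).

FIRST sets of the non-terminals at (or reachable through a nullable prefix from) the front of some alternative:
  FIRST(E) = { ',', '/', 'a' }

Productions for E:
  E → / / E: FIRST = { '/' }
  E → , + S: FIRST = { ',' }
  E → a: FIRST = { 'a' }
Productions for S:
  S → a E ,: FIRST = { 'a' }
  S → ,: FIRST = { ',' }
  S → ε: FIRST = { ε }
  S → E a: FIRST = { ',', '/', 'a' }

Conflict for S: S → a E , and S → E a
  Overlap: { 'a' }
Conflict for S: S → , and S → E a
  Overlap: { ',' }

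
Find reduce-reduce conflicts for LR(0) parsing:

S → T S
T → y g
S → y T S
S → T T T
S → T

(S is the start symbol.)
A reduce-reduce conflict occurs when an LR(0) state has two complete items [A → α .] and [B → β .] — both call for a reduction, and with no lookahead the parser cannot choose between them.

Augment with S' → S and build the canonical LR(0) collection (I0 = CLOSURE({[S' → . S]}), then GOTO on every symbol after a dot until no new states appear). It has 11 states:
  I0: { [S → . T S], [S → . T T T], [S → . T], [S → . y T S], [S' → . S], [T → . y g] }  — shift
  I1: { [S' → S .] }  — accept
  I2: { [S → . T S], [S → . T T T], [S → . T], [S → . y T S], [S → T . S], [S → T . T T], [S → T .], [T → . y g] }  — shift, reduce
  I3: { [S → y . T S], [T → . y g], [T → y . g] }  — shift
  I4: { [S → . T S], [S → . T T T], [S → . T], [S → . y T S], [S → y T . S], [T → . y g] }  — shift
  I5: { [T → y g .] }  — reduce
  I6: { [T → y . g] }  — shift
  I7: { [S → y T S .] }  — reduce
  I8: { [S → T S .] }  — reduce
  I9: { [S → . T S], [S → . T T T], [S → . T], [S → . y T S], [S → T . S], [S → T . T T], [S → T .], [S → T T . T], [T → . y g] }  — shift, reduce
  I10: { [S → . T S], [S → . T T T], [S → . T], [S → . y T S], [S → T . S], [S → T . T T], [S → T .], [S → T T . T], [S → T T T .], [T → . y g] }  — shift, 2 reduces

I10 contains complete items [S → T .], [S → T T T .] — reduce-reduce conflict.

Answer: Yes — I10: [S → T .] vs [S → T T T .]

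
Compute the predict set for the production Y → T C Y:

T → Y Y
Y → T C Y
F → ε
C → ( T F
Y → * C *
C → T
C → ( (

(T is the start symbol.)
{ '*' }

PREDICT(Y → T C Y) = (FIRST(RHS) \ {ε}) ∪ (FOLLOW(Y) if ε ∈ FIRST(RHS), i.e. RHS ⇒* ε)
FIRST(T) = { '*' }
FIRST(T C Y) = { '*' }
ε ∉ FIRST(T C Y), so FOLLOW(Y) is not added.
PREDICT(Y → T C Y) = { '*' }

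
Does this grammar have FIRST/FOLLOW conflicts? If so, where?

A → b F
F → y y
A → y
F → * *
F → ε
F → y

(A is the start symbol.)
Nullable non-terminals: F.

F: nullable alternative(s) F → ε; FOLLOW(F) = { $ }
  F → y y: FIRST \ {ε} = { 'y' } — disjoint from FOLLOW(F)
  F → * *: FIRST \ {ε} = { '*' } — disjoint from FOLLOW(F)
  F → ε: FIRST \ {ε} = { } — this is the only nullable alternative, skip
  F → y: FIRST \ {ε} = { 'y' } — disjoint from FOLLOW(F)

A has no nullable alternative, so no FIRST/FOLLOW check is needed there.

No FIRST/FOLLOW conflicts found.

Answer: No FIRST/FOLLOW conflicts.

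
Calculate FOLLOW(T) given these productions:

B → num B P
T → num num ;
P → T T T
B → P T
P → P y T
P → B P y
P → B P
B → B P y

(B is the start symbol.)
{ $, 'num', 'y' }

To compute FOLLOW(T), find every occurrence of T on a right-hand side N → α T β: add FIRST(β) \ {ε}, and if β is empty or nullable also add FOLLOW(N). Iterate to a fixed point.

In P → T T T: T is followed by T T, add FIRST(T T) \ {ε} = { 'num' }
In P → T T T: T is followed by T, add FIRST(T) \ {ε} = { 'num' }
In P → T T T: T is at the end, add FOLLOW(P)
In B → P T: T is at the end, add FOLLOW(B)
In P → P y T: T is at the end, add FOLLOW(P)

The FOLLOW sets referred to above (computed the same way, to a fixed point):
  FOLLOW(P) = { $, 'num', 'y' }
  FOLLOW(B) = { $, 'num' }

Taking the union: FOLLOW(T) = { $, 'num', 'y' }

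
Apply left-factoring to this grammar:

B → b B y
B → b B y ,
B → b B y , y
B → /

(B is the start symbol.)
Left-factoring transforms A → αβ₁ | αβ₂ into A → αA' and A' → β₁ | β₂
(α is the longest common prefix among the alternatives). Repeat until
no nonterminal has two alternatives with a common prefix.

Round 1: B has alternatives sharing prefix 'b B y'. Introduce B': B → b B y B'
  Add: B' → ε
  Add: B' → ,
  Add: B' → , y

Round 2: B' has alternatives sharing prefix ','. Introduce B'': B' → , B''
  Add: B'' → ε
  Add: B'' → y

No remaining common prefixes — done.

Resulting grammar:
B → b B y B'
B' → ε
B' → , B''
B'' → ε
B'' → y
B → /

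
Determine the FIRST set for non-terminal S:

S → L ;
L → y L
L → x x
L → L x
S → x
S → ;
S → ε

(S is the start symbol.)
FIRST sets of the other non-terminals involved (by the same procedure, iterated to a fixed point):
  FIRST(L) = { 'x', 'y' }

From S → L ;:
  - L is a non-terminal: add FIRST(L) \ {ε} = { 'x', 'y' }
    L is not nullable, so stop
From S → x:
  - x is a terminal: add 'x' and stop
From S → ;:
  - ';' is a terminal: add ';' and stop
From S → ε:
  - ε-production, so ε ∈ FIRST(S)

Collecting: FIRST(S) = { ';', 'x', 'y', ε }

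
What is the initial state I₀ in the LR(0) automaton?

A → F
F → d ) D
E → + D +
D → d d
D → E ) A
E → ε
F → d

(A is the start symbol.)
First, augment the grammar with A' → A
I₀ = CLOSURE({ [A' → . A] }):
  [A' → . A] has the dot before A: add [A → . F]
  [A → . F] has the dot before F: add [F → . d ) D], [F → . d]
No further items can be added.

I₀ = { [A → . F], [A' → . A], [F → . d ) D], [F → . d] }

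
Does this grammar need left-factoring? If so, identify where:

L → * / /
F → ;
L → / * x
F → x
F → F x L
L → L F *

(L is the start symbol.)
No, left-factoring is not needed

Left-factoring is needed when two productions for the same non-terminal
share a common prefix on the right-hand side.

Productions for L:
  L → * / /
  L → / * x
  L → L F *
Productions for F:
  F → ;
  F → x
  F → F x L

No common prefixes found.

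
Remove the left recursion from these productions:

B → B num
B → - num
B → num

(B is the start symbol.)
B is directly left-recursive. The standard transformation for
  A → A α₁ | ... | A α_m | β₁ | ... | β_n
is
  A  → β₁ A' | ... | β_n A'
  A' → α₁ A' | ... | α_m A' | ε

B → - num becomes B → - num B'
B → num becomes B → num B'
B → B num becomes B' → num B'
Add B' → ε

Resulting grammar:
B → - num B'
B → num B'
B' → num B'
B' → ε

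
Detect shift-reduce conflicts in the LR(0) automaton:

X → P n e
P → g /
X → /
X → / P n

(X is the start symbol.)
Yes — I1: [X → / .] vs [P → . g /]

A shift-reduce conflict occurs when an LR(0) state has both:
  - a complete (reduce) item [A → α .] (dot at the end), and
  - a shift item [B → β . c γ] (dot before a terminal).

Augment with X' → X and build the canonical LR(0) collection (I0 = CLOSURE({[X' → . X]}), then GOTO on every symbol after a dot until no new states appear). It has 10 states:
  I0: { [P → . g /], [X → . / P n], [X → . /], [X → . P n e], [X' → . X] }  — shift
  I1: { [P → . g /], [X → / . P n], [X → / .] }  — shift, reduce
  I2: { [X → P . n e] }  — shift
  I3: { [X' → X .] }  — accept
  I4: { [P → g . /] }  — shift
  I5: { [P → g / .] }  — reduce
  I6: { [X → P n . e] }  — shift
  I7: { [X → P n e .] }  — reduce
  I8: { [X → / P . n] }  — shift
  I9: { [X → / P n .] }  — reduce

I1 contains reduce item [X → / .] and shift item [P → . g /] — shift-reduce conflict.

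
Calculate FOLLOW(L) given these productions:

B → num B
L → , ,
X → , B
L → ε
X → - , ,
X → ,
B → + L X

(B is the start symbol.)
To compute FOLLOW(L), find every occurrence of L on a right-hand side N → α L β: add FIRST(β) \ {ε}, and if β is empty or nullable also add FOLLOW(N). Iterate to a fixed point.

In B → + L X: L is followed by X, add FIRST(X) \ {ε} = { ',', '-' }

Taking the union: FOLLOW(L) = { ',', '-' }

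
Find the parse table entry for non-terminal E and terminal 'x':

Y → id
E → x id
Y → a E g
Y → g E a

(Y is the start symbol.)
E → x id

To find M[E, 'x'], we find productions for E where 'x' is in the predict set (PREDICT(N → α) = (FIRST(α) \ {ε}) ∪ (FOLLOW(N) if α ⇒* ε)).

E → x id: PREDICT = { 'x' }
  'x' is in predict set, so this production goes in M[E, 'x']

M[E, 'x'] = E → x id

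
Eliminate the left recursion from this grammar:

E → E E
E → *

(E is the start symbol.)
E is directly left-recursive. The standard transformation for
  A → A α₁ | ... | A α_m | β₁ | ... | β_n
is
  A  → β₁ A' | ... | β_n A'
  A' → α₁ A' | ... | α_m A' | ε

E → * becomes E → * E'
E → E E becomes E' → E E'
Add E' → ε

Resulting grammar:
E → * E'
E' → E E'
E' → ε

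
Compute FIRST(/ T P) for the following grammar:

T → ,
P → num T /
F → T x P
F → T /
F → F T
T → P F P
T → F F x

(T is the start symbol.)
To compute FIRST(/ T P), process the symbols left to right:
Symbol / is a terminal. Add '/' and stop.
FIRST(/ T P) = { '/' }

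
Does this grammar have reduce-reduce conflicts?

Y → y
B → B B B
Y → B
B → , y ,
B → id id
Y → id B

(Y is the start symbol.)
A reduce-reduce conflict occurs when an LR(0) state has two complete items [A → α .] and [B → β .] — both call for a reduction, and with no lookahead the parser cannot choose between them.

Augment with Y' → Y and build the canonical LR(0) collection (I0 = CLOSURE({[Y' → . Y]}), then GOTO on every symbol after a dot until no new states appear). It has 14 states:
  I0: { [B → . , y ,], [B → . B B B], [B → . id id], [Y → . B], [Y → . id B], [Y → . y], [Y' → . Y] }  — shift
  I1: { [B → , . y ,] }  — shift
  I2: { [B → . , y ,], [B → . B B B], [B → . id id], [B → B . B B], [Y → B .] }  — shift, reduce
  I3: { [Y' → Y .] }  — accept
  I4: { [B → . , y ,], [B → . B B B], [B → . id id], [B → id . id], [Y → id . B] }  — shift
  I5: { [Y → y .] }  — reduce
  I6: { [B → . , y ,], [B → . B B B], [B → . id id], [B → B . B B], [Y → id B .] }  — shift, reduce
  I7: { [B → id . id], [B → id id .] }  — shift, reduce
  I8: { [B → id id .] }  — reduce
  I9: { [B → . , y ,], [B → . B B B], [B → . id id], [B → B . B B], [B → B B . B] }  — shift
  I10: { [B → id . id] }  — shift
  I11: { [B → . , y ,], [B → . B B B], [B → . id id], [B → B . B B], [B → B B . B], [B → B B B .] }  — shift, reduce
  I12: { [B → , y . ,] }  — shift
  I13: { [B → , y , .] }  — reduce

No state contains more than one complete item.

Answer: No reduce-reduce conflicts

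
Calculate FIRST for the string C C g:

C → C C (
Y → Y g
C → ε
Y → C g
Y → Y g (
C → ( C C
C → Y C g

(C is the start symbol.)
FIRST sets of the non-terminals involved (from the grammar, by fixed-point iteration):
  FIRST(C) = { '(', 'g', ε }

To compute FIRST(C C g), process the symbols left to right:
Symbol C is a non-terminal. Add FIRST(C) \ {ε} = { '(', 'g' }
C is nullable (ε ∈ FIRST(C)), continue to the next symbol.
Symbol C is a non-terminal. Add FIRST(C) \ {ε} = { '(', 'g' }
C is nullable (ε ∈ FIRST(C)), continue to the next symbol.
Symbol g is a terminal. Add 'g' and stop.
FIRST(C C g) = { '(', 'g' }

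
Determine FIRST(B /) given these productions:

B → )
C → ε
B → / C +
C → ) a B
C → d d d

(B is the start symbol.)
FIRST sets of the non-terminals involved (from the grammar, by fixed-point iteration):
  FIRST(B) = { ')', '/' }

To compute FIRST(B /), process the symbols left to right:
Symbol B is a non-terminal. Add FIRST(B) \ {ε} = { ')', '/' }
B is not nullable (ε ∉ FIRST(B)), so stop here.
FIRST(B /) = { ')', '/' }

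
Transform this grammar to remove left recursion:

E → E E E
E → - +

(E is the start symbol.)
E → - + E'
E' → E E E'
E' → ε

E is directly left-recursive. The standard transformation for
  A → A α₁ | ... | A α_m | β₁ | ... | β_n
is
  A  → β₁ A' | ... | β_n A'
  A' → α₁ A' | ... | α_m A' | ε

E → - + becomes E → - + E'
E → E E E becomes E' → E E E'
Add E' → ε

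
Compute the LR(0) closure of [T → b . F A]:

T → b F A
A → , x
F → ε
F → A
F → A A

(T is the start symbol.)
To compute CLOSURE, for each item [A → α.Bβ] where B is a non-terminal, add [B → .γ] for all productions B → γ; repeat for the newly added items until nothing changes.

Start with: [T → b . F A]
  [T → b . F A] has the dot before F: add [F → .], [F → . A], [F → . A A]
  [F → . A] has the dot before A: add [A → . , x]
No further items can be added.

CLOSURE = { [A → . , x], [F → . A A], [F → . A], [F → .], [T → b . F A] }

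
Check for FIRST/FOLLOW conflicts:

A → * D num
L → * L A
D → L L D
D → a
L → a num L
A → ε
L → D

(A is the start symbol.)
A FIRST/FOLLOW conflict occurs when a non-terminal N has a nullable alternative N → β (β ⇒* ε) and another alternative N → α with FIRST(α) ∩ FOLLOW(N) ≠ ∅: on such a lookahead the parser cannot decide between expanding α and letting N vanish via β.

Nullable non-terminals: A.

A: nullable alternative(s) A → ε; FOLLOW(A) = { $, '*', 'a' }
  A → * D num: FIRST \ {ε} = { '*' } — overlaps FOLLOW(A) on { '*' }: CONFLICT
  A → ε: FIRST \ {ε} = { } — this is the only nullable alternative, skip

D, L have no nullable alternative, so no FIRST/FOLLOW check is needed there.

So the grammar has 1 FIRST/FOLLOW conflict (marked CONFLICT above).

Answer: Yes. A → '*' D num with FOLLOW(A) on { '*' }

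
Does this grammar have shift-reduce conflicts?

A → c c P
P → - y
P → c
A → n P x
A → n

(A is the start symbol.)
A shift-reduce conflict occurs when an LR(0) state has both:
  - a complete (reduce) item [A → α .] (dot at the end), and
  - a shift item [B → β . c γ] (dot before a terminal).

Augment with A' → A and build the canonical LR(0) collection (I0 = CLOSURE({[A' → . A]}), then GOTO on every symbol after a dot until no new states appear). It has 11 states:
  I0: { [A → . c c P], [A → . n P x], [A → . n], [A' → . A] }  — shift
  I1: { [A' → A .] }  — accept
  I2: { [A → c . c P] }  — shift
  I3: { [A → n . P x], [A → n .], [P → . - y], [P → . c] }  — shift, reduce
  I4: { [P → - . y] }  — shift
  I5: { [A → n P . x] }  — shift
  I6: { [P → c .] }  — reduce
  I7: { [A → n P x .] }  — reduce
  I8: { [P → - y .] }  — reduce
  I9: { [A → c c . P], [P → . - y], [P → . c] }  — shift
  I10: { [A → c c P .] }  — reduce

I3 contains reduce item [A → n .] and shift items [P → . - y], [P → . c] — shift-reduce conflict.

Answer: Yes — I3: [A → n .] vs [P → . - y]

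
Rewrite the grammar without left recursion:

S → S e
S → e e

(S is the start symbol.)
S → e e S'
S' → e S'
S' → ε

S is directly left-recursive. The standard transformation for
  A → A α₁ | ... | A α_m | β₁ | ... | β_n
is
  A  → β₁ A' | ... | β_n A'
  A' → α₁ A' | ... | α_m A' | ε

S → e e becomes S → e e S'
S → S e becomes S' → e S'
Add S' → ε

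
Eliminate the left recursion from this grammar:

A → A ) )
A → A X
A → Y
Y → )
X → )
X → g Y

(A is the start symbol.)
A → Y A'
A' → ) ) A'
A' → X A'
A' → ε
Y → )
X → )
X → g Y

A is directly left-recursive. The standard transformation for
  A → A α₁ | ... | A α_m | β₁ | ... | β_n
is
  A  → β₁ A' | ... | β_n A'
  A' → α₁ A' | ... | α_m A' | ε

A → Y becomes A → Y A'
A → A ) ) becomes A' → ) ) A'
A → A X becomes A' → X A'
Add A' → ε

Productions for other non-terminals are unchanged:
  Y → )
  X → )
  X → g Y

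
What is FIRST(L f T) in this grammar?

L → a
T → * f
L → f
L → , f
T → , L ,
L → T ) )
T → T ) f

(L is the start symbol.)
FIRST sets of the non-terminals involved (from the grammar, by fixed-point iteration):
  FIRST(L) = { '*', ',', 'a', 'f' }

To compute FIRST(L f T), process the symbols left to right:
Symbol L is a non-terminal. Add FIRST(L) \ {ε} = { '*', ',', 'a', 'f' }
L is not nullable (ε ∉ FIRST(L)), so stop here.
FIRST(L f T) = { '*', ',', 'a', 'f' }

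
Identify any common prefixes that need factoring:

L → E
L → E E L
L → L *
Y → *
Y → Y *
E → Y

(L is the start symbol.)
Left-factoring is needed when two productions for the same non-terminal
share a common prefix on the right-hand side.

Productions for L:
  L → E
  L → E E L
  L → L *
Productions for Y:
  Y → *
  Y → Y *

Found common prefix 'E' in productions for L

Answer: Yes, L has productions with common prefix 'E'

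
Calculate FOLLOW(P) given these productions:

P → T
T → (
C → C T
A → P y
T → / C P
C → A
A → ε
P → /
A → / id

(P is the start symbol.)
{ $, '(', '/', 'y' }

P is the start symbol, so $ ∈ FOLLOW(P).
In A → P y: P is followed by y, add FIRST(y) \ {ε} = { 'y' }
In T → / C P: P is at the end, add FOLLOW(T)

The FOLLOW sets referred to above (computed the same way, to a fixed point):
  FOLLOW(T) = { $, '(', '/', 'y' }

Taking the union: FOLLOW(P) = { $, '(', '/', 'y' }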